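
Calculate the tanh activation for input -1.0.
-0.7616

tanh(-1.0) = (e^(-1.0) - e^(1.0))/(e^(-1.0) + e^(1.0)) = -0.7616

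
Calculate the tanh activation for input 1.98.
0.9626

tanh(1.98) = (e^(1.98) - e^(-1.98))/(e^(1.98) + e^(-1.98)) = 0.9626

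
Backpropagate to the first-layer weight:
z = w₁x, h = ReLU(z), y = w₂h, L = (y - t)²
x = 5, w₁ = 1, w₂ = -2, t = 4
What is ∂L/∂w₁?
∂L/∂w₁ = 280

Forward pass:
z = w₁x = 1×5 = 5
h = ReLU(5) = 5
y = w₂h = -2×5 = -10

Backward pass:
∂L/∂y = 2(y - t) = 2(-10 - 4) = -28
∂y/∂h = w₂ = -2
∂h/∂z = 1 (ReLU derivative)
∂z/∂w₁ = x = 5

∂L/∂w₁ = -28 × -2 × 1 × 5 = 280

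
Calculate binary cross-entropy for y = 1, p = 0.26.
L = 1.347

L = -1·log(0.26) - 0·log(0.74) = -log(0.26) = 1.347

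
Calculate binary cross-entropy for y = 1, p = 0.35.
L = 1.05

L = -1·log(0.35) - 0·log(0.65) = -log(0.35) = 1.05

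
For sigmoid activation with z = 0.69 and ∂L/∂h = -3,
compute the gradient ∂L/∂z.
∂L/∂z = -0.6674

σ(0.69) = 0.666
σ'(0.69) = σ(0.69)(1 - σ(0.69)) = 0.666 × 0.334 = 0.2225
∂L/∂z = ∂L/∂h · σ'(z) = -3 × 0.2225 = -0.6674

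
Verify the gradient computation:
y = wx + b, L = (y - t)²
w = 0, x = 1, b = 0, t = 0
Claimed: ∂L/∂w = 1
Incorrect

y = (0)(1) + 0 = 0
∂L/∂y = 2(y - t) = 2(0 - 0) = 0
∂y/∂w = x = 1
∂L/∂w = 0 × 1 = 0

Claimed value: 1
Incorrect: The correct gradient is 0.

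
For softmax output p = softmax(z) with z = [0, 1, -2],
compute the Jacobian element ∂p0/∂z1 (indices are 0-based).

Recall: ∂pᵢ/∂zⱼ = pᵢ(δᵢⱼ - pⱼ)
∂p0/∂z1 = -0.183

p = softmax(z) = [0.2595, 0.7054, 0.03512]
p0 = 0.2595, p1 = 0.7054

∂p0/∂z1 = -p0 × p1 = -0.2595 × 0.7054 = -0.183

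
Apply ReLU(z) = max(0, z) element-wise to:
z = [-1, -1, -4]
h = [0, 0, 0]

ReLU applied element-wise: max(0,-1)=0, max(0,-1)=0, max(0,-4)=0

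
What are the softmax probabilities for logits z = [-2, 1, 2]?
p = [0.0132, 0.2654, 0.7214]

exp(z) = [0.1353, 2.718, 7.389]
Sum = 10.24
p = [0.0132, 0.2654, 0.7214]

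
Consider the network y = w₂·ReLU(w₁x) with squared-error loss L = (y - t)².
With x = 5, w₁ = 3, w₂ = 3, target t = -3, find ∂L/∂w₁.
∂L/∂w₁ = 1440

Forward pass:
z = w₁x = 3×5 = 15
h = ReLU(15) = 15
y = w₂h = 3×15 = 45

Backward pass:
∂L/∂y = 2(y - t) = 2(45 - -3) = 96
∂y/∂h = w₂ = 3
∂h/∂z = 1 (ReLU derivative)
∂z/∂w₁ = x = 5

∂L/∂w₁ = 96 × 3 × 1 × 5 = 1440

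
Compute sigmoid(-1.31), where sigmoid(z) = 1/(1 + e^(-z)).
0.2125

sigmoid(-1.31) = 1/(1 + e^(1.31)) = 1/(1 + 3.706) = 0.2125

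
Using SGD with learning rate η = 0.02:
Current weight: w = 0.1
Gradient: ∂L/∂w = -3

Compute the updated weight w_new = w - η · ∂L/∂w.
w_new = 0.16

w_new = w - η·∂L/∂w = 0.1 - 0.02×(-3) = 0.1 - (-0.06) = 0.16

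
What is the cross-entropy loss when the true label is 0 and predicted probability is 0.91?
L = 2.408

L = -0·log(0.91) - 1·log(0.09) = -log(0.09) = 2.408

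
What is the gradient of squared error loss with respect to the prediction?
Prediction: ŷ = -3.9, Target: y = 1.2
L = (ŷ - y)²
∂L/∂ŷ = -10.2

∂L/∂ŷ = 2(ŷ - y) = 2(-3.9 - 1.2) = 2(-5.1) = -10.2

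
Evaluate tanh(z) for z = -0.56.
-0.508

tanh(-0.56) = (e^(-0.56) - e^(0.56))/(e^(-0.56) + e^(0.56)) = -0.508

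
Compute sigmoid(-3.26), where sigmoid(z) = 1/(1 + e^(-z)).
0.03697

sigmoid(-3.26) = 1/(1 + e^(3.26)) = 1/(1 + 26.05) = 0.03697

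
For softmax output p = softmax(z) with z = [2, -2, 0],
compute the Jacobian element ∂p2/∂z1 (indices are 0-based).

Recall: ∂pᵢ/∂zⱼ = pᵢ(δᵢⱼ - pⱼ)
∂p2/∂z1 = -0.001862

p = softmax(z) = [0.8668, 0.01588, 0.1173]
p2 = 0.1173, p1 = 0.01588

∂p2/∂z1 = -p2 × p1 = -0.1173 × 0.01588 = -0.001862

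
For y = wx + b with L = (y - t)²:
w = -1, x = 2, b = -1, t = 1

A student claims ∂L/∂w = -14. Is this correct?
Incorrect

y = (-1)(2) + -1 = -3
∂L/∂y = 2(y - t) = 2(-3 - 1) = -8
∂y/∂w = x = 2
∂L/∂w = -8 × 2 = -16

Claimed value: -14
Incorrect: The correct gradient is -16.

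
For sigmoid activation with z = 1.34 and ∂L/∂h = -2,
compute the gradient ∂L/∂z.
∂L/∂z = -0.3289

σ(1.34) = 0.7925
σ'(1.34) = σ(1.34)(1 - σ(1.34)) = 0.7925 × 0.2075 = 0.1644
∂L/∂z = ∂L/∂h · σ'(z) = -2 × 0.1644 = -0.3289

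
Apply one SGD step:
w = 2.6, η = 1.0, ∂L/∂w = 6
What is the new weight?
w_new = -3.4

w_new = w - η·∂L/∂w = 2.6 - 1.0×(6) = 2.6 - (6) = -3.4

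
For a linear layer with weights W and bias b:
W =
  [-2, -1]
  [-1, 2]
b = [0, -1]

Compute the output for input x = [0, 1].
y = [-1, 1]

Wx = [-2×0 + -1×1, -1×0 + 2×1]
   = [-1, 2]
y = Wx + b = [-1 + 0, 2 + -1] = [-1, 1]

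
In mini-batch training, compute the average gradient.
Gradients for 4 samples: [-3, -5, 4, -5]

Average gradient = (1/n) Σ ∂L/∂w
Average gradient = -2.25

Average = (1/4)(-3 + -5 + 4 + -5) = -9/4 = -2.25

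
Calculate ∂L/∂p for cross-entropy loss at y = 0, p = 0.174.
∂L/∂p = 1.211

∂L/∂p = -y/p + (1-y)/(1-p) = 0 + 1/0.826 = 1.211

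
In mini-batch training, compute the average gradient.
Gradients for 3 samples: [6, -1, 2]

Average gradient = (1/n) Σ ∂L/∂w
Average gradient = 2.333

Average = (1/3)(6 + -1 + 2) = 7/3 = 2.333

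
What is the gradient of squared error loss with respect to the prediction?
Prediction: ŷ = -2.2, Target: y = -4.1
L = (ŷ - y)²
∂L/∂ŷ = 3.8

∂L/∂ŷ = 2(ŷ - y) = 2(-2.2 - -4.1) = 2(1.9) = 3.8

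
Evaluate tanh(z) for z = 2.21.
0.9762

tanh(2.21) = (e^(2.21) - e^(-2.21))/(e^(2.21) + e^(-2.21)) = 0.9762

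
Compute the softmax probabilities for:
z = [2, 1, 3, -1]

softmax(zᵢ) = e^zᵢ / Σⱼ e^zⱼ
p = [0.2418, 0.0889, 0.6572, 0.012]

exp(z) = [7.389, 2.718, 20.09, 0.3679]
Sum = 30.56
p = [0.2418, 0.0889, 0.6572, 0.012]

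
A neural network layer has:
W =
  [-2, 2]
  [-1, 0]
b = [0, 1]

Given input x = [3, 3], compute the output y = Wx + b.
y = [0, -2]

Wx = [-2×3 + 2×3, -1×3 + 0×3]
   = [0, -3]
y = Wx + b = [0 + 0, -3 + 1] = [0, -2]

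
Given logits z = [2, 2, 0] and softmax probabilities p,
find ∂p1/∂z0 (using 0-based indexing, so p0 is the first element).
∂p1/∂z0 = -0.2193

p = softmax(z) = [0.4683, 0.4683, 0.06338]
p1 = 0.4683, p0 = 0.4683

∂p1/∂z0 = -p1 × p0 = -0.4683 × 0.4683 = -0.2193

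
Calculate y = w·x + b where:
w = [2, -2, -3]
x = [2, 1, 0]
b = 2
y = 4

y = (2)(2) + (-2)(1) + (-3)(0) + 2 = 4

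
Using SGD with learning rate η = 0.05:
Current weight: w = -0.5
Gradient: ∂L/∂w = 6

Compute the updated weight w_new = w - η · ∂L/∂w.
w_new = -0.8

w_new = w - η·∂L/∂w = -0.5 - 0.05×(6) = -0.5 - (0.3) = -0.8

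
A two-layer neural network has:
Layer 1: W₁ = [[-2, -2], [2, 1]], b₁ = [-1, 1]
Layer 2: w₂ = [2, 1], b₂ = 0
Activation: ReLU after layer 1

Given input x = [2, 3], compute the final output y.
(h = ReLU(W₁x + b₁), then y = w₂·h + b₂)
y = 8

Layer 1 pre-activation: z₁ = [-11, 8]
After ReLU: h = [0, 8]
Layer 2 output: y = 2×0 + 1×8 + 0 = 8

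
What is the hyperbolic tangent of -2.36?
-0.9823

tanh(-2.36) = (e^(-2.36) - e^(2.36))/(e^(-2.36) + e^(2.36)) = -0.9823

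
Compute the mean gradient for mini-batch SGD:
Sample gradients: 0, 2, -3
Average gradient = -0.3333

Average = (1/3)(0 + 2 + -3) = -1/3 = -0.3333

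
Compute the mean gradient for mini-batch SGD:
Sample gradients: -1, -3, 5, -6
Average gradient = -1.25

Average = (1/4)(-1 + -3 + 5 + -6) = -5/4 = -1.25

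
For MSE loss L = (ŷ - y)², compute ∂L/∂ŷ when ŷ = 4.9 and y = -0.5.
∂L/∂ŷ = 10.8

∂L/∂ŷ = 2(ŷ - y) = 2(4.9 - -0.5) = 2(5.4) = 10.8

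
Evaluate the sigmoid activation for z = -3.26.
0.03697

sigmoid(-3.26) = 1/(1 + e^(3.26)) = 1/(1 + 26.05) = 0.03697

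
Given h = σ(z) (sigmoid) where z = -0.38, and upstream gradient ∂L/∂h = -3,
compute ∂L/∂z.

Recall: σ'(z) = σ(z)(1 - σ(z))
∂L/∂z = -0.7236

σ(-0.38) = 0.4061
σ'(-0.38) = σ(-0.38)(1 - σ(-0.38)) = 0.4061 × 0.5939 = 0.2412
∂L/∂z = ∂L/∂h · σ'(z) = -3 × 0.2412 = -0.7236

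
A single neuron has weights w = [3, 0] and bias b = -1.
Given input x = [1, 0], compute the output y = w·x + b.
y = 2

y = (3)(1) + (0)(0) + -1 = 2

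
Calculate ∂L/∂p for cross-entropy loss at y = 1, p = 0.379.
∂L/∂p = -2.639

∂L/∂p = -y/p + (1-y)/(1-p) = -1/0.379 + 0 = -2.639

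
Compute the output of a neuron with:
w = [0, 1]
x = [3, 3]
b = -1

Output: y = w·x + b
y = 2

y = (0)(3) + (1)(3) + -1 = 2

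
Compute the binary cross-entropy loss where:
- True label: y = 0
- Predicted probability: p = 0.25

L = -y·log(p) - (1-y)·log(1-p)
L = 0.2877

L = -0·log(0.25) - 1·log(0.75) = -log(0.75) = 0.2877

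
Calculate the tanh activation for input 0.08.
0.07983

tanh(0.08) = (e^(0.08) - e^(-0.08))/(e^(0.08) + e^(-0.08)) = 0.07983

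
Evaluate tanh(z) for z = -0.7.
-0.6044

tanh(-0.7) = (e^(-0.7) - e^(0.7))/(e^(-0.7) + e^(0.7)) = -0.6044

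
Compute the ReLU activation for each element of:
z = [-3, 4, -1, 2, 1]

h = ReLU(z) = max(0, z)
h = [0, 4, 0, 2, 1]

ReLU applied element-wise: max(0,-3)=0, max(0,4)=4, max(0,-1)=0, max(0,2)=2, max(0,1)=1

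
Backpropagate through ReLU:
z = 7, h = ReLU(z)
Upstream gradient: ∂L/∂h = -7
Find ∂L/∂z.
∂L/∂z = -7

h = ReLU(7) = 7
Since z > 0: ∂h/∂z = 1
∂L/∂z = ∂L/∂h · ∂h/∂z = -7 × 1 = -7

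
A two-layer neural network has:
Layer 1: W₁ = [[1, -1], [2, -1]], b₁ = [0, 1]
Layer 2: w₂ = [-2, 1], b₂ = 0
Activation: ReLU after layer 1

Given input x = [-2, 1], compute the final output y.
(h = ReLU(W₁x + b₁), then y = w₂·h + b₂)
y = 0

Layer 1 pre-activation: z₁ = [-3, -4]
After ReLU: h = [0, 0]
Layer 2 output: y = -2×0 + 1×0 + 0 = 0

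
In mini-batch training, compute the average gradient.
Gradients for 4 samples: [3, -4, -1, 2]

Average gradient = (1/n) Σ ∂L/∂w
Average gradient = 0

Average = (1/4)(3 + -4 + -1 + 2) = 0/4 = 0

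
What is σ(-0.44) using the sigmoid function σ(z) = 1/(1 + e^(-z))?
0.3917

sigmoid(-0.44) = 1/(1 + e^(0.44)) = 1/(1 + 1.553) = 0.3917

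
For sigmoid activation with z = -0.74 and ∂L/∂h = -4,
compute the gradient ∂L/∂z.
∂L/∂z = -0.8747

σ(-0.74) = 0.323
σ'(-0.74) = σ(-0.74)(1 - σ(-0.74)) = 0.323 × 0.677 = 0.2187
∂L/∂z = ∂L/∂h · σ'(z) = -4 × 0.2187 = -0.8747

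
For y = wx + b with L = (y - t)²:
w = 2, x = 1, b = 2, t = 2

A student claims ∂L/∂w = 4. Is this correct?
Correct

y = (2)(1) + 2 = 4
∂L/∂y = 2(y - t) = 2(4 - 2) = 4
∂y/∂w = x = 1
∂L/∂w = 4 × 1 = 4

Claimed value: 4
Correct: The correct gradient is 4.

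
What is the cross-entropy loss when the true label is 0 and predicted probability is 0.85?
L = 1.897

L = -0·log(0.85) - 1·log(0.15) = -log(0.15) = 1.897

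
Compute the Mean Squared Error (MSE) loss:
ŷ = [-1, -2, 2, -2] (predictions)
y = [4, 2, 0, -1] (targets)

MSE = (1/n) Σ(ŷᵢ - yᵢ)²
MSE = 11.5

MSE = (1/4)((-1-4)² + (-2-2)² + (2-0)² + (-2--1)²) = (1/4)(25 + 16 + 4 + 1) = 11.5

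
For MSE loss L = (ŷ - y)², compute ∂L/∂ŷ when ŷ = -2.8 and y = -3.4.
∂L/∂ŷ = 1.2

∂L/∂ŷ = 2(ŷ - y) = 2(-2.8 - -3.4) = 2(0.6) = 1.2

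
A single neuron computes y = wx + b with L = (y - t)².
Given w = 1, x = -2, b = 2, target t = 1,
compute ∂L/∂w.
∂L/∂w = 4

y = wx + b = (1)(-2) + 2 = 0
∂L/∂y = 2(y - t) = 2(0 - 1) = -2
∂y/∂w = x = -2
∂L/∂w = ∂L/∂y · ∂y/∂w = -2 × -2 = 4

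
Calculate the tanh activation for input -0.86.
-0.6963

tanh(-0.86) = (e^(-0.86) - e^(0.86))/(e^(-0.86) + e^(0.86)) = -0.6963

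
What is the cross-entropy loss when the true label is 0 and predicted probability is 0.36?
L = 0.4463

L = -0·log(0.36) - 1·log(0.64) = -log(0.64) = 0.4463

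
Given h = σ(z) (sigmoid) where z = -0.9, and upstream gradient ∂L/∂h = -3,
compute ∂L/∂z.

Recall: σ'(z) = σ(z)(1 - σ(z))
∂L/∂z = -0.6165

σ(-0.9) = 0.2891
σ'(-0.9) = σ(-0.9)(1 - σ(-0.9)) = 0.2891 × 0.7109 = 0.2055
∂L/∂z = ∂L/∂h · σ'(z) = -3 × 0.2055 = -0.6165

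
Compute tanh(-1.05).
-0.7818

tanh(-1.05) = (e^(-1.05) - e^(1.05))/(e^(-1.05) + e^(1.05)) = -0.7818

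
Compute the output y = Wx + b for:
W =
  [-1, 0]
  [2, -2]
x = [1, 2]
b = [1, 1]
y = [0, -1]

Wx = [-1×1 + 0×2, 2×1 + -2×2]
   = [-1, -2]
y = Wx + b = [-1 + 1, -2 + 1] = [0, -1]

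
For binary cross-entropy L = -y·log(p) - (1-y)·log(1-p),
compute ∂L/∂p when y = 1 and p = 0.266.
∂L/∂p = -3.759

∂L/∂p = -y/p + (1-y)/(1-p) = -1/0.266 + 0 = -3.759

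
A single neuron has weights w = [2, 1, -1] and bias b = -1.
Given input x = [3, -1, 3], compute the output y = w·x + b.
y = 1

y = (2)(3) + (1)(-1) + (-1)(3) + -1 = 1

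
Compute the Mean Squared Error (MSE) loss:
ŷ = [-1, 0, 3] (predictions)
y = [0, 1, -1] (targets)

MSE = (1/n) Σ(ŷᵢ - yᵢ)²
MSE = 6

MSE = (1/3)((-1-0)² + (0-1)² + (3--1)²) = (1/3)(1 + 1 + 16) = 6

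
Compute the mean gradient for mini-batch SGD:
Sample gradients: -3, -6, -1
Average gradient = -3.333

Average = (1/3)(-3 + -6 + -1) = -10/3 = -3.333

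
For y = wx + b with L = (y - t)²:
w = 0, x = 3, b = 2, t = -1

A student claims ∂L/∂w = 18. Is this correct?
Correct

y = (0)(3) + 2 = 2
∂L/∂y = 2(y - t) = 2(2 - -1) = 6
∂y/∂w = x = 3
∂L/∂w = 6 × 3 = 18

Claimed value: 18
Correct: The correct gradient is 18.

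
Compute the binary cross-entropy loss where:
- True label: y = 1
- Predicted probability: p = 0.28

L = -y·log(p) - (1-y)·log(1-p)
L = 1.273

L = -1·log(0.28) - 0·log(0.72) = -log(0.28) = 1.273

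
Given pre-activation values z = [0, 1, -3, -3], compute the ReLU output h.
h = [0, 1, 0, 0]

ReLU applied element-wise: max(0,0)=0, max(0,1)=1, max(0,-3)=0, max(0,-3)=0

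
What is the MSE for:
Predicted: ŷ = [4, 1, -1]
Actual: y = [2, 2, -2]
MSE = 2

MSE = (1/3)((4-2)² + (1-2)² + (-1--2)²) = (1/3)(4 + 1 + 1) = 2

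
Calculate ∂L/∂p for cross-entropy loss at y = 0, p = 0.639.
∂L/∂p = 2.77

∂L/∂p = -y/p + (1-y)/(1-p) = 0 + 1/0.361 = 2.77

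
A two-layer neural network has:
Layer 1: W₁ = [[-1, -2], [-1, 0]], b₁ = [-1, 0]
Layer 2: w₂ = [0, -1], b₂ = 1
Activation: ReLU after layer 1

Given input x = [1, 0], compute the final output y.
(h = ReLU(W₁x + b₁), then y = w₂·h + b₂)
y = 1

Layer 1 pre-activation: z₁ = [-2, -1]
After ReLU: h = [0, 0]
Layer 2 output: y = 0×0 + -1×0 + 1 = 1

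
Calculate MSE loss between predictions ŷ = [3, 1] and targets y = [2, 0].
MSE = 1

MSE = (1/2)((3-2)² + (1-0)²) = (1/2)(1 + 1) = 1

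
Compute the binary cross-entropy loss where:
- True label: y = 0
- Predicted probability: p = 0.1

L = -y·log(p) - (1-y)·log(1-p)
L = 0.1054

L = -0·log(0.1) - 1·log(0.9) = -log(0.9) = 0.1054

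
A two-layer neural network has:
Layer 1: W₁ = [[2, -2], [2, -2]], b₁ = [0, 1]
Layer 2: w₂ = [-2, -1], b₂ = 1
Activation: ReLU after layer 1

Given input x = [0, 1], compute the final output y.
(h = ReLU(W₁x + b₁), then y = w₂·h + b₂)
y = 1

Layer 1 pre-activation: z₁ = [-2, -1]
After ReLU: h = [0, 0]
Layer 2 output: y = -2×0 + -1×0 + 1 = 1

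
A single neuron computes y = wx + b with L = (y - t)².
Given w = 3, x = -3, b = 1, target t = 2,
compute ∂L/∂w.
∂L/∂w = 60

y = wx + b = (3)(-3) + 1 = -8
∂L/∂y = 2(y - t) = 2(-8 - 2) = -20
∂y/∂w = x = -3
∂L/∂w = ∂L/∂y · ∂y/∂w = -20 × -3 = 60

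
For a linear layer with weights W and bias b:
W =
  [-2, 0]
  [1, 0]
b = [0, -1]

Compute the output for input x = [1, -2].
y = [-2, 0]

Wx = [-2×1 + 0×-2, 1×1 + 0×-2]
   = [-2, 1]
y = Wx + b = [-2 + 0, 1 + -1] = [-2, 0]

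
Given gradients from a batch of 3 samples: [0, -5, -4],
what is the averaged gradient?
Average gradient = -3

Average = (1/3)(0 + -5 + -4) = -9/3 = -3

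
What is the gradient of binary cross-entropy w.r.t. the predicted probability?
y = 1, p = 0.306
∂L/∂p = -3.268

∂L/∂p = -y/p + (1-y)/(1-p) = -1/0.306 + 0 = -3.268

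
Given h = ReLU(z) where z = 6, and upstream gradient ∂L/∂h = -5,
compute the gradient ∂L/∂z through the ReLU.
∂L/∂z = -5

h = ReLU(6) = 6
Since z > 0: ∂h/∂z = 1
∂L/∂z = ∂L/∂h · ∂h/∂z = -5 × 1 = -5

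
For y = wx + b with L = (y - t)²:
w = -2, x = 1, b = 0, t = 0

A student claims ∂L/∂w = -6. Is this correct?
Incorrect

y = (-2)(1) + 0 = -2
∂L/∂y = 2(y - t) = 2(-2 - 0) = -4
∂y/∂w = x = 1
∂L/∂w = -4 × 1 = -4

Claimed value: -6
Incorrect: The correct gradient is -4.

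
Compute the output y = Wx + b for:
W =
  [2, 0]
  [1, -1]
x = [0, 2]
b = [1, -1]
y = [1, -3]

Wx = [2×0 + 0×2, 1×0 + -1×2]
   = [0, -2]
y = Wx + b = [0 + 1, -2 + -1] = [1, -3]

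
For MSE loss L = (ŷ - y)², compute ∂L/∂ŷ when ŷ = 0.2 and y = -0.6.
∂L/∂ŷ = 1.6

∂L/∂ŷ = 2(ŷ - y) = 2(0.2 - -0.6) = 2(0.8) = 1.6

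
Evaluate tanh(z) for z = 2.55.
0.9879

tanh(2.55) = (e^(2.55) - e^(-2.55))/(e^(2.55) + e^(-2.55)) = 0.9879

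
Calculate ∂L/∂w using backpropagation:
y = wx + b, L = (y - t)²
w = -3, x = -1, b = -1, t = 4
∂L/∂w = 4

y = wx + b = (-3)(-1) + -1 = 2
∂L/∂y = 2(y - t) = 2(2 - 4) = -4
∂y/∂w = x = -1
∂L/∂w = ∂L/∂y · ∂y/∂w = -4 × -1 = 4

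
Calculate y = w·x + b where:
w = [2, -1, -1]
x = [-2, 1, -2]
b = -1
y = -4

y = (2)(-2) + (-1)(1) + (-1)(-2) + -1 = -4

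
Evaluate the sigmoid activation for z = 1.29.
0.7841

sigmoid(1.29) = 1/(1 + e^(-1.29)) = 1/(1 + 0.2753) = 0.7841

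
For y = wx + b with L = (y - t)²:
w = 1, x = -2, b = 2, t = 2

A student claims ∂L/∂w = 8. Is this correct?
Correct

y = (1)(-2) + 2 = 0
∂L/∂y = 2(y - t) = 2(0 - 2) = -4
∂y/∂w = x = -2
∂L/∂w = -4 × -2 = 8

Claimed value: 8
Correct: The correct gradient is 8.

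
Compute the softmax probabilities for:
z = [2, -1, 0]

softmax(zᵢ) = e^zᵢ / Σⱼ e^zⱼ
p = [0.8438, 0.042, 0.1142]

exp(z) = [7.389, 0.3679, 1]
Sum = 8.757
p = [0.8438, 0.042, 0.1142]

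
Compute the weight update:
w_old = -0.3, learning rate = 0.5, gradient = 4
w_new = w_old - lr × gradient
w_new = -2.3

w_new = w - η·∂L/∂w = -0.3 - 0.5×(4) = -0.3 - (2) = -2.3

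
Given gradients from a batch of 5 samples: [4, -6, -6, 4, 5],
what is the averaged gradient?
Average gradient = 0.2

Average = (1/5)(4 + -6 + -6 + 4 + 5) = 1/5 = 0.2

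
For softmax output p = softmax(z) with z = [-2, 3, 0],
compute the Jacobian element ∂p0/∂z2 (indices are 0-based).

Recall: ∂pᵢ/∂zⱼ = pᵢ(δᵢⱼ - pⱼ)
∂p0/∂z2 = -0.0003005

p = softmax(z) = [0.006377, 0.9465, 0.04712]
p0 = 0.006377, p2 = 0.04712

∂p0/∂z2 = -p0 × p2 = -0.006377 × 0.04712 = -0.0003005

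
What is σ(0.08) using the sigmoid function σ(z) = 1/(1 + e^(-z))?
0.52

sigmoid(0.08) = 1/(1 + e^(-0.08)) = 1/(1 + 0.9231) = 0.52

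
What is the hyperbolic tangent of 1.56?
0.9154

tanh(1.56) = (e^(1.56) - e^(-1.56))/(e^(1.56) + e^(-1.56)) = 0.9154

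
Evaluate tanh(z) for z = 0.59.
0.5299

tanh(0.59) = (e^(0.59) - e^(-0.59))/(e^(0.59) + e^(-0.59)) = 0.5299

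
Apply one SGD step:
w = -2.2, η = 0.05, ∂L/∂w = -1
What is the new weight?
w_new = -2.15

w_new = w - η·∂L/∂w = -2.2 - 0.05×(-1) = -2.2 - (-0.05) = -2.15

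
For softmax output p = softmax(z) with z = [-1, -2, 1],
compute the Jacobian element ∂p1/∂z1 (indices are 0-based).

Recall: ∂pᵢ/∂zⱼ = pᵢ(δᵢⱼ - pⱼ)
∂p1/∂z1 = 0.04025

p = softmax(z) = [0.1142, 0.04201, 0.8438]
p1 = 0.04201

∂p1/∂z1 = p1(1 - p1) = 0.04201 × (1 - 0.04201) = 0.04025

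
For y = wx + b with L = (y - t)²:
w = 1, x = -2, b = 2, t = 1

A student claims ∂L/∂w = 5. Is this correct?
Incorrect

y = (1)(-2) + 2 = 0
∂L/∂y = 2(y - t) = 2(0 - 1) = -2
∂y/∂w = x = -2
∂L/∂w = -2 × -2 = 4

Claimed value: 5
Incorrect: The correct gradient is 4.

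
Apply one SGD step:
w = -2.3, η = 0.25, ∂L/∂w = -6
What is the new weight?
w_new = -0.8

w_new = w - η·∂L/∂w = -2.3 - 0.25×(-6) = -2.3 - (-1.5) = -0.8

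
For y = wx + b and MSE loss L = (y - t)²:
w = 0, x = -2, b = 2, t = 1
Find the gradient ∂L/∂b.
∂L/∂b = 2

y = wx + b = (0)(-2) + 2 = 2
∂L/∂y = 2(y - t) = 2(2 - 1) = 2
∂y/∂b = 1
∂L/∂b = ∂L/∂y · ∂y/∂b = 2 × 1 = 2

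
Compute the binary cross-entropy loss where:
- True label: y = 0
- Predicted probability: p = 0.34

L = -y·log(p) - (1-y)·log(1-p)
L = 0.4155

L = -0·log(0.34) - 1·log(0.66) = -log(0.66) = 0.4155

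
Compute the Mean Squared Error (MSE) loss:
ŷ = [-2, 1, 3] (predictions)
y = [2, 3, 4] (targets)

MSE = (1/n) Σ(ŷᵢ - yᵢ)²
MSE = 7

MSE = (1/3)((-2-2)² + (1-3)² + (3-4)²) = (1/3)(16 + 4 + 1) = 7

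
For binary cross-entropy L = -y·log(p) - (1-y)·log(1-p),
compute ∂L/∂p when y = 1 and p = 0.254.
∂L/∂p = -3.937

∂L/∂p = -y/p + (1-y)/(1-p) = -1/0.254 + 0 = -3.937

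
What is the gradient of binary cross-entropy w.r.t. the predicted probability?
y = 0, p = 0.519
∂L/∂p = 2.079

∂L/∂p = -y/p + (1-y)/(1-p) = 0 + 1/0.481 = 2.079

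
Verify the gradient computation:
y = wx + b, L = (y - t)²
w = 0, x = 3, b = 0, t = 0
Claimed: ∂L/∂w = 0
Correct

y = (0)(3) + 0 = 0
∂L/∂y = 2(y - t) = 2(0 - 0) = 0
∂y/∂w = x = 3
∂L/∂w = 0 × 3 = 0

Claimed value: 0
Correct: The correct gradient is 0.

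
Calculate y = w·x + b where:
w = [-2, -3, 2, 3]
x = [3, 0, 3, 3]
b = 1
y = 10

y = (-2)(3) + (-3)(0) + (2)(3) + (3)(3) + 1 = 10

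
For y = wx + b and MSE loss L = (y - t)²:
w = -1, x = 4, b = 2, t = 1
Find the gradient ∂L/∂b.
∂L/∂b = -6

y = wx + b = (-1)(4) + 2 = -2
∂L/∂y = 2(y - t) = 2(-2 - 1) = -6
∂y/∂b = 1
∂L/∂b = ∂L/∂y · ∂y/∂b = -6 × 1 = -6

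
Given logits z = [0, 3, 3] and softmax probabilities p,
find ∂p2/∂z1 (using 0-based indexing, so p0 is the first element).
∂p2/∂z1 = -0.238

p = softmax(z) = [0.02429, 0.4879, 0.4879]
p2 = 0.4879, p1 = 0.4879

∂p2/∂z1 = -p2 × p1 = -0.4879 × 0.4879 = -0.238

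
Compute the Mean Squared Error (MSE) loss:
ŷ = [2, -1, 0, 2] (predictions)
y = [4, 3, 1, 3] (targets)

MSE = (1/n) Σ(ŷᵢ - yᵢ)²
MSE = 5.5

MSE = (1/4)((2-4)² + (-1-3)² + (0-1)² + (2-3)²) = (1/4)(4 + 16 + 1 + 1) = 5.5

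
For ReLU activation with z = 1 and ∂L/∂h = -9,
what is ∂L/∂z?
∂L/∂z = -9

h = ReLU(1) = 1
Since z > 0: ∂h/∂z = 1
∂L/∂z = ∂L/∂h · ∂h/∂z = -9 × 1 = -9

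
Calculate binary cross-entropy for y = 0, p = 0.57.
L = 0.844

L = -0·log(0.57) - 1·log(0.43) = -log(0.43) = 0.844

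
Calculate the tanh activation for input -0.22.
-0.2165

tanh(-0.22) = (e^(-0.22) - e^(0.22))/(e^(-0.22) + e^(0.22)) = -0.2165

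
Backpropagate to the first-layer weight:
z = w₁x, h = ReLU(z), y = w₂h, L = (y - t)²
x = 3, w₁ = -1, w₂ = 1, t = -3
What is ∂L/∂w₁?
∂L/∂w₁ = 0

Forward pass:
z = w₁x = -1×3 = -3
h = ReLU(-3) = 0
y = w₂h = 1×0 = 0

Backward pass:
∂L/∂y = 2(y - t) = 2(0 - -3) = 6
∂y/∂h = w₂ = 1
∂h/∂z = 0 (ReLU derivative)
∂z/∂w₁ = x = 3

∂L/∂w₁ = 6 × 1 × 0 × 3 = 0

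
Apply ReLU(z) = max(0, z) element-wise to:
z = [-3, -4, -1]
h = [0, 0, 0]

ReLU applied element-wise: max(0,-3)=0, max(0,-4)=0, max(0,-1)=0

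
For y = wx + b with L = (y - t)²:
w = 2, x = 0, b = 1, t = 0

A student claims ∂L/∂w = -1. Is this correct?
Incorrect

y = (2)(0) + 1 = 1
∂L/∂y = 2(y - t) = 2(1 - 0) = 2
∂y/∂w = x = 0
∂L/∂w = 2 × 0 = 0

Claimed value: -1
Incorrect: The correct gradient is 0.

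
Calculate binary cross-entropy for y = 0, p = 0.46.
L = 0.6162

L = -0·log(0.46) - 1·log(0.54) = -log(0.54) = 0.6162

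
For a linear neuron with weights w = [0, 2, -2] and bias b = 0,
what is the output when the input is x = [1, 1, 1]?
y = 0

y = (0)(1) + (2)(1) + (-2)(1) + 0 = 0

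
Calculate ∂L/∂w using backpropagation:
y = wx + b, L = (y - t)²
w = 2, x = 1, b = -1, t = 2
∂L/∂w = -2

y = wx + b = (2)(1) + -1 = 1
∂L/∂y = 2(y - t) = 2(1 - 2) = -2
∂y/∂w = x = 1
∂L/∂w = ∂L/∂y · ∂y/∂w = -2 × 1 = -2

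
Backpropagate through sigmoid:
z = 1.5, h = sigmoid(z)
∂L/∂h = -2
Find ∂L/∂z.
∂L/∂z = -0.2983

σ(1.5) = 0.8176
σ'(1.5) = σ(1.5)(1 - σ(1.5)) = 0.8176 × 0.1824 = 0.1491
∂L/∂z = ∂L/∂h · σ'(z) = -2 × 0.1491 = -0.2983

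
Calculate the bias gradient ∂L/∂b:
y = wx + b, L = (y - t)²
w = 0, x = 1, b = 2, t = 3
∂L/∂b = -2

y = wx + b = (0)(1) + 2 = 2
∂L/∂y = 2(y - t) = 2(2 - 3) = -2
∂y/∂b = 1
∂L/∂b = ∂L/∂y · ∂y/∂b = -2 × 1 = -2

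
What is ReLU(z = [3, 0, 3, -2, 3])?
h = [3, 0, 3, 0, 3]

ReLU applied element-wise: max(0,3)=3, max(0,0)=0, max(0,3)=3, max(0,-2)=0, max(0,3)=3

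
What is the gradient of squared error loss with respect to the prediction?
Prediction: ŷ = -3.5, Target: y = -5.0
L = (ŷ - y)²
∂L/∂ŷ = 3.0

∂L/∂ŷ = 2(ŷ - y) = 2(-3.5 - -5.0) = 2(1.5) = 3.0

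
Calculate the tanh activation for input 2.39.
0.9833

tanh(2.39) = (e^(2.39) - e^(-2.39))/(e^(2.39) + e^(-2.39)) = 0.9833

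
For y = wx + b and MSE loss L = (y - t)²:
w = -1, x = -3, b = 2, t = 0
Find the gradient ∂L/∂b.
∂L/∂b = 10

y = wx + b = (-1)(-3) + 2 = 5
∂L/∂y = 2(y - t) = 2(5 - 0) = 10
∂y/∂b = 1
∂L/∂b = ∂L/∂y · ∂y/∂b = 10 × 1 = 10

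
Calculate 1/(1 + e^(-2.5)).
0.9241

sigmoid(2.5) = 1/(1 + e^(-2.5)) = 1/(1 + 0.08208) = 0.9241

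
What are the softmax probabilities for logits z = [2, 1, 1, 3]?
p = [0.2245, 0.0826, 0.0826, 0.6103]

exp(z) = [7.389, 2.718, 2.718, 20.09]
Sum = 32.91
p = [0.2245, 0.0826, 0.0826, 0.6103]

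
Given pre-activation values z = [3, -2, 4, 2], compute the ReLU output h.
h = [3, 0, 4, 2]

ReLU applied element-wise: max(0,3)=3, max(0,-2)=0, max(0,4)=4, max(0,2)=2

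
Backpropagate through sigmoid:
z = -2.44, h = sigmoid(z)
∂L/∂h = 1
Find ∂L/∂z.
∂L/∂z = 0.07375

σ(-2.44) = 0.08017
σ'(-2.44) = σ(-2.44)(1 - σ(-2.44)) = 0.08017 × 0.9198 = 0.07375
∂L/∂z = ∂L/∂h · σ'(z) = 1 × 0.07375 = 0.07375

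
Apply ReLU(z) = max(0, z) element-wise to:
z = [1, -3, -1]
h = [1, 0, 0]

ReLU applied element-wise: max(0,1)=1, max(0,-3)=0, max(0,-1)=0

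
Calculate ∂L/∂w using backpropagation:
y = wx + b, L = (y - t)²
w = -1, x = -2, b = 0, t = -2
∂L/∂w = -16

y = wx + b = (-1)(-2) + 0 = 2
∂L/∂y = 2(y - t) = 2(2 - -2) = 8
∂y/∂w = x = -2
∂L/∂w = ∂L/∂y · ∂y/∂w = 8 × -2 = -16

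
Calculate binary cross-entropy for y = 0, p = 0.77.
L = 1.47

L = -0·log(0.77) - 1·log(0.23) = -log(0.23) = 1.47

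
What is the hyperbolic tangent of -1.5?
-0.9051

tanh(-1.5) = (e^(-1.5) - e^(1.5))/(e^(-1.5) + e^(1.5)) = -0.9051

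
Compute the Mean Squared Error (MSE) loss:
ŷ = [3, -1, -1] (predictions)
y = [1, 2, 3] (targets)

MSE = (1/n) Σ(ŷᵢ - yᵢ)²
MSE = 9.667

MSE = (1/3)((3-1)² + (-1-2)² + (-1-3)²) = (1/3)(4 + 9 + 16) = 9.667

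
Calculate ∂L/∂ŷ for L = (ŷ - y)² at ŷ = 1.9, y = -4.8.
∂L/∂ŷ = 13.4

∂L/∂ŷ = 2(ŷ - y) = 2(1.9 - -4.8) = 2(6.7) = 13.4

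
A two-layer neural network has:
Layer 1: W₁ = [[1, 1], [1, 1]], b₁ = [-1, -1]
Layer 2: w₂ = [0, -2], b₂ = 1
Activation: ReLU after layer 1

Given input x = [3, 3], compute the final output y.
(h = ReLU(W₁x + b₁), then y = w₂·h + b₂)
y = -9

Layer 1 pre-activation: z₁ = [5, 5]
After ReLU: h = [5, 5]
Layer 2 output: y = 0×5 + -2×5 + 1 = -9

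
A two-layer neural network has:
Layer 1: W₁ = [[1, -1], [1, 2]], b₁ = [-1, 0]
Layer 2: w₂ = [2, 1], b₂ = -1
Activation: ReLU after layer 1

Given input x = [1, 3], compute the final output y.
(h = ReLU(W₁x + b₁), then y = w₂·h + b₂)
y = 6

Layer 1 pre-activation: z₁ = [-3, 7]
After ReLU: h = [0, 7]
Layer 2 output: y = 2×0 + 1×7 + -1 = 6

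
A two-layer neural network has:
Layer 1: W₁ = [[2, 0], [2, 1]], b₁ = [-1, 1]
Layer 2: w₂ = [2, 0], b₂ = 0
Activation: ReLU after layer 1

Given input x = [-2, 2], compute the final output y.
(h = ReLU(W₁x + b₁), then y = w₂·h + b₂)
y = 0

Layer 1 pre-activation: z₁ = [-5, -1]
After ReLU: h = [0, 0]
Layer 2 output: y = 2×0 + 0×0 + 0 = 0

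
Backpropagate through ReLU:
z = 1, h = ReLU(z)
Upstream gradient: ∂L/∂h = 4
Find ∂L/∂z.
∂L/∂z = 4

h = ReLU(1) = 1
Since z > 0: ∂h/∂z = 1
∂L/∂z = ∂L/∂h · ∂h/∂z = 4 × 1 = 4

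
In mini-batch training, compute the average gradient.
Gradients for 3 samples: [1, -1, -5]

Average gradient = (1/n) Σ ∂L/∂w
Average gradient = -1.667

Average = (1/3)(1 + -1 + -5) = -5/3 = -1.667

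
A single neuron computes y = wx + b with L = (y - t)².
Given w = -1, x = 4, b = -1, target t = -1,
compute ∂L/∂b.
∂L/∂b = -8

y = wx + b = (-1)(4) + -1 = -5
∂L/∂y = 2(y - t) = 2(-5 - -1) = -8
∂y/∂b = 1
∂L/∂b = ∂L/∂y · ∂y/∂b = -8 × 1 = -8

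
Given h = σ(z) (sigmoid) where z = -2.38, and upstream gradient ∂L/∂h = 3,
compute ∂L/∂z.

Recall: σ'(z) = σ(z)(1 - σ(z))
∂L/∂z = 0.2326

σ(-2.38) = 0.08471
σ'(-2.38) = σ(-2.38)(1 - σ(-2.38)) = 0.08471 × 0.9153 = 0.07753
∂L/∂z = ∂L/∂h · σ'(z) = 3 × 0.07753 = 0.2326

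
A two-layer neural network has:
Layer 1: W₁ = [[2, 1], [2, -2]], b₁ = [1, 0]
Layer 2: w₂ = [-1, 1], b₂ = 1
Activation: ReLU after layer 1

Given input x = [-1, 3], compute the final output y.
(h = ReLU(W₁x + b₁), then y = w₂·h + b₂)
y = -1

Layer 1 pre-activation: z₁ = [2, -8]
After ReLU: h = [2, 0]
Layer 2 output: y = -1×2 + 1×0 + 1 = -1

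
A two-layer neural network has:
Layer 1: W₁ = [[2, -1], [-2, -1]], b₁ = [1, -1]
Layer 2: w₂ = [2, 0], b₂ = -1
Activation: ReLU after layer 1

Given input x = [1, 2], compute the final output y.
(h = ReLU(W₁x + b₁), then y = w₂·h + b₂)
y = 1

Layer 1 pre-activation: z₁ = [1, -5]
After ReLU: h = [1, 0]
Layer 2 output: y = 2×1 + 0×0 + -1 = 1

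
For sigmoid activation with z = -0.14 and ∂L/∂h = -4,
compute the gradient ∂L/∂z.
∂L/∂z = -0.9951

σ(-0.14) = 0.4651
σ'(-0.14) = σ(-0.14)(1 - σ(-0.14)) = 0.4651 × 0.5349 = 0.2488
∂L/∂z = ∂L/∂h · σ'(z) = -4 × 0.2488 = -0.9951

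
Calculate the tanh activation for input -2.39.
-0.9833

tanh(-2.39) = (e^(-2.39) - e^(2.39))/(e^(-2.39) + e^(2.39)) = -0.9833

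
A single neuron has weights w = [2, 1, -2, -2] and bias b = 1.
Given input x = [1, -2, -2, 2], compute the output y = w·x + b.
y = 1

y = (2)(1) + (1)(-2) + (-2)(-2) + (-2)(2) + 1 = 1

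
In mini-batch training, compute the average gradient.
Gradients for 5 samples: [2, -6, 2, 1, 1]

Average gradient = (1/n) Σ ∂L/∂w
Average gradient = 0

Average = (1/5)(2 + -6 + 2 + 1 + 1) = 0/5 = 0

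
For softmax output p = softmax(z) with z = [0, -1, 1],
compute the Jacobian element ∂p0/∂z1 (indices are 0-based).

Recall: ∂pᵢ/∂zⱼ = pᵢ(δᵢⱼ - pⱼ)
∂p0/∂z1 = -0.02203

p = softmax(z) = [0.2447, 0.09003, 0.6652]
p0 = 0.2447, p1 = 0.09003

∂p0/∂z1 = -p0 × p1 = -0.2447 × 0.09003 = -0.02203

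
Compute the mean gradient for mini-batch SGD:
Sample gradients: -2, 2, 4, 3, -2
Average gradient = 1

Average = (1/5)(-2 + 2 + 4 + 3 + -2) = 5/5 = 1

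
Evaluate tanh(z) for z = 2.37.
0.9827

tanh(2.37) = (e^(2.37) - e^(-2.37))/(e^(2.37) + e^(-2.37)) = 0.9827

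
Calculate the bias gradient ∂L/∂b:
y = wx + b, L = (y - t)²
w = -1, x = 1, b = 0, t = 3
∂L/∂b = -8

y = wx + b = (-1)(1) + 0 = -1
∂L/∂y = 2(y - t) = 2(-1 - 3) = -8
∂y/∂b = 1
∂L/∂b = ∂L/∂y · ∂y/∂b = -8 × 1 = -8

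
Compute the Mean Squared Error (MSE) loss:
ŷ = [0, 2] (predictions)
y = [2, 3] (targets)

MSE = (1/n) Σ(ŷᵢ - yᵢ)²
MSE = 2.5

MSE = (1/2)((0-2)² + (2-3)²) = (1/2)(4 + 1) = 2.5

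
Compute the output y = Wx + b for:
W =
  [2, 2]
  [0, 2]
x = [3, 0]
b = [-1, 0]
y = [5, 0]

Wx = [2×3 + 2×0, 0×3 + 2×0]
   = [6, 0]
y = Wx + b = [6 + -1, 0 + 0] = [5, 0]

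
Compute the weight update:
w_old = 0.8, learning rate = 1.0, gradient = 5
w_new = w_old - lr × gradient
w_new = -4.2

w_new = w - η·∂L/∂w = 0.8 - 1.0×(5) = 0.8 - (5) = -4.2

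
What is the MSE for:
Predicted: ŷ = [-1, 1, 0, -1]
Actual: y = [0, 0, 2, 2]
MSE = 3.75

MSE = (1/4)((-1-0)² + (1-0)² + (0-2)² + (-1-2)²) = (1/4)(1 + 1 + 4 + 9) = 3.75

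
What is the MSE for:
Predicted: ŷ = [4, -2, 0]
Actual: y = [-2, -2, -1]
MSE = 12.33

MSE = (1/3)((4--2)² + (-2--2)² + (0--1)²) = (1/3)(36 + 0 + 1) = 12.33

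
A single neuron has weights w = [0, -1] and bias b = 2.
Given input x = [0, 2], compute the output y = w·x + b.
y = 0

y = (0)(0) + (-1)(2) + 2 = 0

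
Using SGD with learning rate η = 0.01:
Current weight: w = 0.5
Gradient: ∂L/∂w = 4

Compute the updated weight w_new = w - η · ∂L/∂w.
w_new = 0.46

w_new = w - η·∂L/∂w = 0.5 - 0.01×(4) = 0.5 - (0.04) = 0.46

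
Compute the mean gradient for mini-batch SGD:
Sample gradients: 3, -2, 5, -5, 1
Average gradient = 0.4

Average = (1/5)(3 + -2 + 5 + -5 + 1) = 2/5 = 0.4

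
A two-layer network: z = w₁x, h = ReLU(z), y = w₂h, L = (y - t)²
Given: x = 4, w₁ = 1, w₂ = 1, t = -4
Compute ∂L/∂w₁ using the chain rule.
∂L/∂w₁ = 64

Forward pass:
z = w₁x = 1×4 = 4
h = ReLU(4) = 4
y = w₂h = 1×4 = 4

Backward pass:
∂L/∂y = 2(y - t) = 2(4 - -4) = 16
∂y/∂h = w₂ = 1
∂h/∂z = 1 (ReLU derivative)
∂z/∂w₁ = x = 4

∂L/∂w₁ = 16 × 1 × 1 × 4 = 64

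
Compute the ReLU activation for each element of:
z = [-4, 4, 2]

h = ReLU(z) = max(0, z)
h = [0, 4, 2]

ReLU applied element-wise: max(0,-4)=0, max(0,4)=4, max(0,2)=2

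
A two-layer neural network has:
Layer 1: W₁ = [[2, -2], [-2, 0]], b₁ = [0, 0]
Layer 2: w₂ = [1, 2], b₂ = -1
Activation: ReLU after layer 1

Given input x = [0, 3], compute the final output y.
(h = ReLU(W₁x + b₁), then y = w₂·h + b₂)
y = -1

Layer 1 pre-activation: z₁ = [-6, 0]
After ReLU: h = [0, 0]
Layer 2 output: y = 1×0 + 2×0 + -1 = -1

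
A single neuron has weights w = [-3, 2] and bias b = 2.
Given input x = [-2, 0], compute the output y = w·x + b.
y = 8

y = (-3)(-2) + (2)(0) + 2 = 8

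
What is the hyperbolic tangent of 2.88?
0.9937

tanh(2.88) = (e^(2.88) - e^(-2.88))/(e^(2.88) + e^(-2.88)) = 0.9937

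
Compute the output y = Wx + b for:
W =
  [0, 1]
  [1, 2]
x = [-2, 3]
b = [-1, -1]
y = [2, 3]

Wx = [0×-2 + 1×3, 1×-2 + 2×3]
   = [3, 4]
y = Wx + b = [3 + -1, 4 + -1] = [2, 3]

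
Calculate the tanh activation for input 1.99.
0.9633

tanh(1.99) = (e^(1.99) - e^(-1.99))/(e^(1.99) + e^(-1.99)) = 0.9633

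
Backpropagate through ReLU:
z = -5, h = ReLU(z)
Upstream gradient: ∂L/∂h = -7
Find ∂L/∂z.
∂L/∂z = 0

h = ReLU(-5) = 0
Since z < 0: ∂h/∂z = 0
∂L/∂z = ∂L/∂h · ∂h/∂z = -7 × 0 = 0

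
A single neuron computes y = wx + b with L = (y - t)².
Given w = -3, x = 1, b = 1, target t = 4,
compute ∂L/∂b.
∂L/∂b = -12

y = wx + b = (-3)(1) + 1 = -2
∂L/∂y = 2(y - t) = 2(-2 - 4) = -12
∂y/∂b = 1
∂L/∂b = ∂L/∂y · ∂y/∂b = -12 × 1 = -12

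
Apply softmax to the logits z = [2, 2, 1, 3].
p = [0.1966, 0.1966, 0.0723, 0.5344]

exp(z) = [7.389, 7.389, 2.718, 20.09]
Sum = 37.58
p = [0.1966, 0.1966, 0.0723, 0.5344]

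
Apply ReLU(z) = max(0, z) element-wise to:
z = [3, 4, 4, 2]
h = [3, 4, 4, 2]

ReLU applied element-wise: max(0,3)=3, max(0,4)=4, max(0,4)=4, max(0,2)=2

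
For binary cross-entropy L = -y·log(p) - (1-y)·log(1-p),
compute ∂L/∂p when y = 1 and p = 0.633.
∂L/∂p = -1.58

∂L/∂p = -y/p + (1-y)/(1-p) = -1/0.633 + 0 = -1.58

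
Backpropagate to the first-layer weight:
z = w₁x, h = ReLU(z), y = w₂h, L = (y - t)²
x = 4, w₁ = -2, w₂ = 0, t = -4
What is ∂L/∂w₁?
∂L/∂w₁ = 0

Forward pass:
z = w₁x = -2×4 = -8
h = ReLU(-8) = 0
y = w₂h = 0×0 = 0

Backward pass:
∂L/∂y = 2(y - t) = 2(0 - -4) = 8
∂y/∂h = w₂ = 0
∂h/∂z = 0 (ReLU derivative)
∂z/∂w₁ = x = 4

∂L/∂w₁ = 8 × 0 × 0 × 4 = 0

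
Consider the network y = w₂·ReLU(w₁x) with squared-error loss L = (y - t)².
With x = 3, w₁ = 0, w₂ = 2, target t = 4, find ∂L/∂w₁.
∂L/∂w₁ = 0

Forward pass:
z = w₁x = 0×3 = 0
h = ReLU(0) = 0
y = w₂h = 2×0 = 0

Backward pass:
∂L/∂y = 2(y - t) = 2(0 - 4) = -8
∂y/∂h = w₂ = 2
∂h/∂z = 0 (ReLU derivative)
∂z/∂w₁ = x = 3

∂L/∂w₁ = -8 × 2 × 0 × 3 = 0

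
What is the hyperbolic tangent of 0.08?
0.07983

tanh(0.08) = (e^(0.08) - e^(-0.08))/(e^(0.08) + e^(-0.08)) = 0.07983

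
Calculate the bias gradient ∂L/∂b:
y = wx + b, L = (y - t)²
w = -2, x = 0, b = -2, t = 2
∂L/∂b = -8

y = wx + b = (-2)(0) + -2 = -2
∂L/∂y = 2(y - t) = 2(-2 - 2) = -8
∂y/∂b = 1
∂L/∂b = ∂L/∂y · ∂y/∂b = -8 × 1 = -8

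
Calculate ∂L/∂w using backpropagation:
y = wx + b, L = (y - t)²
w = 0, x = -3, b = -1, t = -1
∂L/∂w = 0

y = wx + b = (0)(-3) + -1 = -1
∂L/∂y = 2(y - t) = 2(-1 - -1) = 0
∂y/∂w = x = -3
∂L/∂w = ∂L/∂y · ∂y/∂w = 0 × -3 = 0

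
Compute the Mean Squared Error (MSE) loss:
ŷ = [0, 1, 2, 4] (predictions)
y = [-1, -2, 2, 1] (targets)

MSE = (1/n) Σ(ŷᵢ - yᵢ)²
MSE = 4.75

MSE = (1/4)((0--1)² + (1--2)² + (2-2)² + (4-1)²) = (1/4)(1 + 9 + 0 + 9) = 4.75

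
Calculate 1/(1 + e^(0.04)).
0.49

sigmoid(-0.04) = 1/(1 + e^(0.04)) = 1/(1 + 1.041) = 0.49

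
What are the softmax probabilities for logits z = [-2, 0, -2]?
p = [0.1065, 0.787, 0.1065]

exp(z) = [0.1353, 1, 0.1353]
Sum = 1.271
p = [0.1065, 0.787, 0.1065]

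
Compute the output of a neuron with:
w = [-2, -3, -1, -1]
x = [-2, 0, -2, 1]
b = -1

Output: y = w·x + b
y = 4

y = (-2)(-2) + (-3)(0) + (-1)(-2) + (-1)(1) + -1 = 4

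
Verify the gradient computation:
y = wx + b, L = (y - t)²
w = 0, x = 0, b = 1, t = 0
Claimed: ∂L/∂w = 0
Correct

y = (0)(0) + 1 = 1
∂L/∂y = 2(y - t) = 2(1 - 0) = 2
∂y/∂w = x = 0
∂L/∂w = 2 × 0 = 0

Claimed value: 0
Correct: The correct gradient is 0.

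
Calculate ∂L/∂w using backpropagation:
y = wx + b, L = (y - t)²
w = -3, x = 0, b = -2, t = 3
∂L/∂w = 0

y = wx + b = (-3)(0) + -2 = -2
∂L/∂y = 2(y - t) = 2(-2 - 3) = -10
∂y/∂w = x = 0
∂L/∂w = ∂L/∂y · ∂y/∂w = -10 × 0 = 0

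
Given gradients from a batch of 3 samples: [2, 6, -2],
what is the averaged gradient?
Average gradient = 2

Average = (1/3)(2 + 6 + -2) = 6/3 = 2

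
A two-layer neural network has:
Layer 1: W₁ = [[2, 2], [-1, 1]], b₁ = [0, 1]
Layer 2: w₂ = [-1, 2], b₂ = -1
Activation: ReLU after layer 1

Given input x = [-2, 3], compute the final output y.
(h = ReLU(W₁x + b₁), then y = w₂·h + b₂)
y = 9

Layer 1 pre-activation: z₁ = [2, 6]
After ReLU: h = [2, 6]
Layer 2 output: y = -1×2 + 2×6 + -1 = 9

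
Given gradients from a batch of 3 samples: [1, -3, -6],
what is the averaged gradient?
Average gradient = -2.667

Average = (1/3)(1 + -3 + -6) = -8/3 = -2.667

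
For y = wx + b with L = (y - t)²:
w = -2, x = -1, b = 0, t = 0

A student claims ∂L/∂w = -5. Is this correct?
Incorrect

y = (-2)(-1) + 0 = 2
∂L/∂y = 2(y - t) = 2(2 - 0) = 4
∂y/∂w = x = -1
∂L/∂w = 4 × -1 = -4

Claimed value: -5
Incorrect: The correct gradient is -4.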